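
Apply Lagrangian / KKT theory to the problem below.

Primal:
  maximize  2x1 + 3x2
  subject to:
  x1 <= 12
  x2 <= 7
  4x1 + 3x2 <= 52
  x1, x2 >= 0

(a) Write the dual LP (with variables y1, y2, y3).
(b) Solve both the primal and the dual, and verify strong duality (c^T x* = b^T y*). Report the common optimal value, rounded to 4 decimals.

The standard primal-dual pair for 'max c^T x s.t. A x <= b, x >= 0' is:
  Dual:  min b^T y  s.t.  A^T y >= c,  y >= 0.

So the dual LP is:
  minimize  12y1 + 7y2 + 52y3
  subject to:
    y1 + 4y3 >= 2
    y2 + 3y3 >= 3
    y1, y2, y3 >= 0

Solving the primal: x* = (7.75, 7).
  primal value c^T x* = 36.5.
Solving the dual: y* = (0, 1.5, 0.5).
  dual value b^T y* = 36.5.
Strong duality: c^T x* = b^T y*. Confirmed.

36.5


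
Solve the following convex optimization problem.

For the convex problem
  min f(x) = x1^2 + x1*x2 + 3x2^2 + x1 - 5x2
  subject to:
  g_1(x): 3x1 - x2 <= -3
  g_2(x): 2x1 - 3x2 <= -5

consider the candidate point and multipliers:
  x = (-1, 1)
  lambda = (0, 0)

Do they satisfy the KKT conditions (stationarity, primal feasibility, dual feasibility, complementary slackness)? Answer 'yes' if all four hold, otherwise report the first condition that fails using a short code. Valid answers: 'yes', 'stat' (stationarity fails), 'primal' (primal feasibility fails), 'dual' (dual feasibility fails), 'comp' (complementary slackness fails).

Gradient of f: grad f(x) = Q x + c = (0, 0)
Constraint values g_i(x) = a_i^T x - b_i:
  g_1((-1, 1)) = -1
  g_2((-1, 1)) = 0
Stationarity residual: grad f(x) + sum_i lambda_i a_i = (0, 0)
  -> stationarity OK
Primal feasibility (all g_i <= 0): OK
Dual feasibility (all lambda_i >= 0): OK
Complementary slackness (lambda_i * g_i(x) = 0 for all i): OK

Verdict: yes, KKT holds.

yes


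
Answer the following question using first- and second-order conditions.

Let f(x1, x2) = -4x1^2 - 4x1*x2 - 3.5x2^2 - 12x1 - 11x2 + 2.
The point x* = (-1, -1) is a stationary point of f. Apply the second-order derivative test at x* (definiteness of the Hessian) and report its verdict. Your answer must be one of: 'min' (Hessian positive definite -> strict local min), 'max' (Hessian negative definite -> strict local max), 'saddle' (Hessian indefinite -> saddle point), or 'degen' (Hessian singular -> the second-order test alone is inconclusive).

Compute the Hessian H = grad^2 f:
  H = [[-8, -4], [-4, -7]]
Verify stationarity: grad f(x*) = H x* + g = (0, 0).
Eigenvalues of H: -11.5311, -3.4689.
Both eigenvalues < 0, so H is negative definite -> x* is a strict local max.

max


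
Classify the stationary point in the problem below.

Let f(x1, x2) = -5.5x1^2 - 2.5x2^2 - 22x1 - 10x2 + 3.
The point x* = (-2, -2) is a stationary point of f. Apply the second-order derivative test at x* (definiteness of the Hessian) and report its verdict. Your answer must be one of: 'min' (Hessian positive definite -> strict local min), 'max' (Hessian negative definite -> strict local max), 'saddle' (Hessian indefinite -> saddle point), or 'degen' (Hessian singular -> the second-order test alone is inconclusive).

Compute the Hessian H = grad^2 f:
  H = [[-11, 0], [0, -5]]
Verify stationarity: grad f(x*) = H x* + g = (0, 0).
Eigenvalues of H: -11, -5.
Both eigenvalues < 0, so H is negative definite -> x* is a strict local max.

max


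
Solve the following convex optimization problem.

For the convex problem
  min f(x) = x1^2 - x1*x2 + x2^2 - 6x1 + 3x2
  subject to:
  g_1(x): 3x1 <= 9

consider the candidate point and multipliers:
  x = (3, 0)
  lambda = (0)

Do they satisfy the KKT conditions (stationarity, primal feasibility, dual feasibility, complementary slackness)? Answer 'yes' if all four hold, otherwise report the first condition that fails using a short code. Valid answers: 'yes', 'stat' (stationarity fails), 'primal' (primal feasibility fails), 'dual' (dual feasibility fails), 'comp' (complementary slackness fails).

Gradient of f: grad f(x) = Q x + c = (0, 0)
Constraint values g_i(x) = a_i^T x - b_i:
  g_1((3, 0)) = 0
Stationarity residual: grad f(x) + sum_i lambda_i a_i = (0, 0)
  -> stationarity OK
Primal feasibility (all g_i <= 0): OK
Dual feasibility (all lambda_i >= 0): OK
Complementary slackness (lambda_i * g_i(x) = 0 for all i): OK

Verdict: yes, KKT holds.

yes


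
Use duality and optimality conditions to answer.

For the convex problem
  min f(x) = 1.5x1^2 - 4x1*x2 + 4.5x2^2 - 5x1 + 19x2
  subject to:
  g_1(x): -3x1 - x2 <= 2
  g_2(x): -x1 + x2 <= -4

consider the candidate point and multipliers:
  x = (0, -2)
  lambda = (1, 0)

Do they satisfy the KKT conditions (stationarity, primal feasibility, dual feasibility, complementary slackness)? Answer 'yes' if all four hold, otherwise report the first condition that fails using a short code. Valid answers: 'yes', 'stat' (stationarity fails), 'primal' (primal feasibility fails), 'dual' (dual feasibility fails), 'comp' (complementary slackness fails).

Gradient of f: grad f(x) = Q x + c = (3, 1)
Constraint values g_i(x) = a_i^T x - b_i:
  g_1((0, -2)) = 0
  g_2((0, -2)) = 2
Stationarity residual: grad f(x) + sum_i lambda_i a_i = (0, 0)
  -> stationarity OK
Primal feasibility (all g_i <= 0): FAILS
Dual feasibility (all lambda_i >= 0): OK
Complementary slackness (lambda_i * g_i(x) = 0 for all i): OK

Verdict: the first failing condition is primal_feasibility -> primal.

primal


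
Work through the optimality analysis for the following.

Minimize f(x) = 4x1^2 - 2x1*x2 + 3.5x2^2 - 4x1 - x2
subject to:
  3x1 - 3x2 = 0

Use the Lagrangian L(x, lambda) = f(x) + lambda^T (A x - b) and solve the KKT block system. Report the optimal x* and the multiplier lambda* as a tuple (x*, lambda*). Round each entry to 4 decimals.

Form the Lagrangian:
  L(x, lambda) = (1/2) x^T Q x + c^T x + lambda^T (A x - b)
Stationarity (grad_x L = 0): Q x + c + A^T lambda = 0.
Primal feasibility: A x = b.

This gives the KKT block system:
  [ Q   A^T ] [ x     ]   [-c ]
  [ A    0  ] [ lambda ] = [ b ]

Solving the linear system:
  x*      = (0.4545, 0.4545)
  lambda* = (0.4242)
  f(x*)   = -1.1364

x* = (0.4545, 0.4545), lambda* = (0.4242)


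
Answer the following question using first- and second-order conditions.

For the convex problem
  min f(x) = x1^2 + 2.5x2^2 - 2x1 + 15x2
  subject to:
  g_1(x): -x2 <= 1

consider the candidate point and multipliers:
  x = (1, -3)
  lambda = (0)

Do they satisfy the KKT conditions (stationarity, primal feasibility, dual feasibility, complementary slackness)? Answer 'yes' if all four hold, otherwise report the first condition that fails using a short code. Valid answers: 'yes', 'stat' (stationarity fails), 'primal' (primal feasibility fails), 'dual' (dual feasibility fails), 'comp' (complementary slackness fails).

Gradient of f: grad f(x) = Q x + c = (0, 0)
Constraint values g_i(x) = a_i^T x - b_i:
  g_1((1, -3)) = 2
Stationarity residual: grad f(x) + sum_i lambda_i a_i = (0, 0)
  -> stationarity OK
Primal feasibility (all g_i <= 0): FAILS
Dual feasibility (all lambda_i >= 0): OK
Complementary slackness (lambda_i * g_i(x) = 0 for all i): OK

Verdict: the first failing condition is primal_feasibility -> primal.

primal


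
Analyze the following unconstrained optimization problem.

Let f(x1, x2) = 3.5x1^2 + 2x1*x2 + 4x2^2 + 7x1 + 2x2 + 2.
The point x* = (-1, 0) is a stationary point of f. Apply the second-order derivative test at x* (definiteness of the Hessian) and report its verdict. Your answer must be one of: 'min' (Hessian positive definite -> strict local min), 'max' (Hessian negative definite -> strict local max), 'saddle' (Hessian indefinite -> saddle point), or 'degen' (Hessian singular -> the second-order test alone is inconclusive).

Compute the Hessian H = grad^2 f:
  H = [[7, 2], [2, 8]]
Verify stationarity: grad f(x*) = H x* + g = (0, 0).
Eigenvalues of H: 5.4384, 9.5616.
Both eigenvalues > 0, so H is positive definite -> x* is a strict local min.

min


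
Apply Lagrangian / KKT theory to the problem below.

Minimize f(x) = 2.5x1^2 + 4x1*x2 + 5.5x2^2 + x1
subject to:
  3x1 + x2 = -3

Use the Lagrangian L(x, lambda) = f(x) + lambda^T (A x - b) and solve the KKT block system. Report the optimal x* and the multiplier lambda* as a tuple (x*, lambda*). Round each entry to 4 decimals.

Form the Lagrangian:
  L(x, lambda) = (1/2) x^T Q x + c^T x + lambda^T (A x - b)
Stationarity (grad_x L = 0): Q x + c + A^T lambda = 0.
Primal feasibility: A x = b.

This gives the KKT block system:
  [ Q   A^T ] [ x     ]   [-c ]
  [ A    0  ] [ lambda ] = [ b ]

Solving the linear system:
  x*      = (-1.1, 0.3)
  lambda* = (1.1)
  f(x*)   = 1.1

x* = (-1.1, 0.3), lambda* = (1.1)


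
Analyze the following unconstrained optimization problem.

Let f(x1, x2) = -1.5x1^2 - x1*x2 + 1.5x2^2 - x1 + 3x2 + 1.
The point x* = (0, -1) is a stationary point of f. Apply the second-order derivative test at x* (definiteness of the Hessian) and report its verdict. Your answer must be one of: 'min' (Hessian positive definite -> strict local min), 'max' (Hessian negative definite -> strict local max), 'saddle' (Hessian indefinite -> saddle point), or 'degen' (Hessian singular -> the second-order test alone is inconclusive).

Compute the Hessian H = grad^2 f:
  H = [[-3, -1], [-1, 3]]
Verify stationarity: grad f(x*) = H x* + g = (0, 0).
Eigenvalues of H: -3.1623, 3.1623.
Eigenvalues have mixed signs, so H is indefinite -> x* is a saddle point.

saddle


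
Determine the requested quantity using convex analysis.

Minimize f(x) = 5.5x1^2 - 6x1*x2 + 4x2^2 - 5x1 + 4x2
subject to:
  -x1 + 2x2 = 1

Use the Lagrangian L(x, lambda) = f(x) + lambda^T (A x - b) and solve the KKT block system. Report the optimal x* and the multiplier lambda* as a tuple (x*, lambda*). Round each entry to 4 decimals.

Form the Lagrangian:
  L(x, lambda) = (1/2) x^T Q x + c^T x + lambda^T (A x - b)
Stationarity (grad_x L = 0): Q x + c + A^T lambda = 0.
Primal feasibility: A x = b.

This gives the KKT block system:
  [ Q   A^T ] [ x     ]   [-c ]
  [ A    0  ] [ lambda ] = [ b ]

Solving the linear system:
  x*      = (0.5714, 0.7857)
  lambda* = (-3.4286)
  f(x*)   = 1.8571

x* = (0.5714, 0.7857), lambda* = (-3.4286)


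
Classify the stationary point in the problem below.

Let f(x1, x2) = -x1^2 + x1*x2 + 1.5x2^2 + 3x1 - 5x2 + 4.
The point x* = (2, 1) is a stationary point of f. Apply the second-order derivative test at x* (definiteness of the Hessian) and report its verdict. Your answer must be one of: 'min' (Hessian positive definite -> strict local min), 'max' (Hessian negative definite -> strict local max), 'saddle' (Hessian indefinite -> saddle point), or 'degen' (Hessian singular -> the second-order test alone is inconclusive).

Compute the Hessian H = grad^2 f:
  H = [[-2, 1], [1, 3]]
Verify stationarity: grad f(x*) = H x* + g = (0, 0).
Eigenvalues of H: -2.1926, 3.1926.
Eigenvalues have mixed signs, so H is indefinite -> x* is a saddle point.

saddle


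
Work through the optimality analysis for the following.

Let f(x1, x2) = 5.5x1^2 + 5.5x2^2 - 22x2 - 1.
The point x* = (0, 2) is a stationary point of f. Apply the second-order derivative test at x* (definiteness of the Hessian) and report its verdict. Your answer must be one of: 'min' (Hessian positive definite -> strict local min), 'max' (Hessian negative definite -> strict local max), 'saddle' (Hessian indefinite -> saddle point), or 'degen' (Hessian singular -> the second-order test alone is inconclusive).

Compute the Hessian H = grad^2 f:
  H = [[11, 0], [0, 11]]
Verify stationarity: grad f(x*) = H x* + g = (0, 0).
Eigenvalues of H: 11, 11.
Both eigenvalues > 0, so H is positive definite -> x* is a strict local min.

min


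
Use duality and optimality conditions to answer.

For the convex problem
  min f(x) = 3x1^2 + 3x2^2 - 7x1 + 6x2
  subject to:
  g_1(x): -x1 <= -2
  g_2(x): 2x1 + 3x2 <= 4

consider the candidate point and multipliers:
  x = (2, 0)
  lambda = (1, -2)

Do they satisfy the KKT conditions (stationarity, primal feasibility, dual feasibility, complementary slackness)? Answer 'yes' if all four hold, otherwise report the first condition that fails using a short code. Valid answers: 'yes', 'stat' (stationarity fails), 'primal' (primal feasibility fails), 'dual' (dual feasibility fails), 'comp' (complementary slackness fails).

Gradient of f: grad f(x) = Q x + c = (5, 6)
Constraint values g_i(x) = a_i^T x - b_i:
  g_1((2, 0)) = 0
  g_2((2, 0)) = 0
Stationarity residual: grad f(x) + sum_i lambda_i a_i = (0, 0)
  -> stationarity OK
Primal feasibility (all g_i <= 0): OK
Dual feasibility (all lambda_i >= 0): FAILS
Complementary slackness (lambda_i * g_i(x) = 0 for all i): OK

Verdict: the first failing condition is dual_feasibility -> dual.

dual


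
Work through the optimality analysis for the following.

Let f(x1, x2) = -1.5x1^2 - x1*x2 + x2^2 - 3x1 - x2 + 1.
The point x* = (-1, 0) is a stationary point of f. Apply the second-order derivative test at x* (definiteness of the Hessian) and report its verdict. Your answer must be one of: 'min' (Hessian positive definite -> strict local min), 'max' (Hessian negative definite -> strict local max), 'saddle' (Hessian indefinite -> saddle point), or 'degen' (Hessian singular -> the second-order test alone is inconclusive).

Compute the Hessian H = grad^2 f:
  H = [[-3, -1], [-1, 2]]
Verify stationarity: grad f(x*) = H x* + g = (0, 0).
Eigenvalues of H: -3.1926, 2.1926.
Eigenvalues have mixed signs, so H is indefinite -> x* is a saddle point.

saddle


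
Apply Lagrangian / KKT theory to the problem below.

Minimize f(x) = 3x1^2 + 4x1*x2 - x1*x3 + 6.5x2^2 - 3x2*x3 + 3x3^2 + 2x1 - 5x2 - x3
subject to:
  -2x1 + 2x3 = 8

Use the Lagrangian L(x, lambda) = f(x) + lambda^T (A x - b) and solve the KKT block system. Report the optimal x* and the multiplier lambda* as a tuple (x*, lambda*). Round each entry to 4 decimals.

Form the Lagrangian:
  L(x, lambda) = (1/2) x^T Q x + c^T x + lambda^T (A x - b)
Stationarity (grad_x L = 0): Q x + c + A^T lambda = 0.
Primal feasibility: A x = b.

This gives the KKT block system:
  [ Q   A^T ] [ x     ]   [-c ]
  [ A    0  ] [ lambda ] = [ b ]

Solving the linear system:
  x*      = (-2.2481, 1.4806, 1.7519)
  lambda* = (-3.6589)
  f(x*)   = 7.8101

x* = (-2.2481, 1.4806, 1.7519), lambda* = (-3.6589)


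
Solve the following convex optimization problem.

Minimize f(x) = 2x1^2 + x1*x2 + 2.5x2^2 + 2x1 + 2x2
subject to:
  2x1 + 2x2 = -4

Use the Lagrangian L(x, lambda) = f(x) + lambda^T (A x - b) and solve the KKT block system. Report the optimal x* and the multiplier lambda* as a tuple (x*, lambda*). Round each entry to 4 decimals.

Form the Lagrangian:
  L(x, lambda) = (1/2) x^T Q x + c^T x + lambda^T (A x - b)
Stationarity (grad_x L = 0): Q x + c + A^T lambda = 0.
Primal feasibility: A x = b.

This gives the KKT block system:
  [ Q   A^T ] [ x     ]   [-c ]
  [ A    0  ] [ lambda ] = [ b ]

Solving the linear system:
  x*      = (-1.1429, -0.8571)
  lambda* = (1.7143)
  f(x*)   = 1.4286

x* = (-1.1429, -0.8571), lambda* = (1.7143)


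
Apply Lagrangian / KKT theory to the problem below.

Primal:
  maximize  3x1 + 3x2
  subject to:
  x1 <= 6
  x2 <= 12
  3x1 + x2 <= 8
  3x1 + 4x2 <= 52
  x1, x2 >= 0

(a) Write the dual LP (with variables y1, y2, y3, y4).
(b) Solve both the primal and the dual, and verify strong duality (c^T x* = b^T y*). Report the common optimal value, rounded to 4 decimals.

The standard primal-dual pair for 'max c^T x s.t. A x <= b, x >= 0' is:
  Dual:  min b^T y  s.t.  A^T y >= c,  y >= 0.

So the dual LP is:
  minimize  6y1 + 12y2 + 8y3 + 52y4
  subject to:
    y1 + 3y3 + 3y4 >= 3
    y2 + y3 + 4y4 >= 3
    y1, y2, y3, y4 >= 0

Solving the primal: x* = (0, 8).
  primal value c^T x* = 24.
Solving the dual: y* = (0, 0, 3, 0).
  dual value b^T y* = 24.
Strong duality: c^T x* = b^T y*. Confirmed.

24


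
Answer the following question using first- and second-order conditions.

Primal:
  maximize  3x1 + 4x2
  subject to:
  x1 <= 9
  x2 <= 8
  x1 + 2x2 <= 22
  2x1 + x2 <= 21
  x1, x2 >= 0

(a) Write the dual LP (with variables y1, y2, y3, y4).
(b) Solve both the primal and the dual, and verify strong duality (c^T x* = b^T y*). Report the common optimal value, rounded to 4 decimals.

The standard primal-dual pair for 'max c^T x s.t. A x <= b, x >= 0' is:
  Dual:  min b^T y  s.t.  A^T y >= c,  y >= 0.

So the dual LP is:
  minimize  9y1 + 8y2 + 22y3 + 21y4
  subject to:
    y1 + y3 + 2y4 >= 3
    y2 + 2y3 + y4 >= 4
    y1, y2, y3, y4 >= 0

Solving the primal: x* = (6.6667, 7.6667).
  primal value c^T x* = 50.6667.
Solving the dual: y* = (0, 0, 1.6667, 0.6667).
  dual value b^T y* = 50.6667.
Strong duality: c^T x* = b^T y*. Confirmed.

50.6667


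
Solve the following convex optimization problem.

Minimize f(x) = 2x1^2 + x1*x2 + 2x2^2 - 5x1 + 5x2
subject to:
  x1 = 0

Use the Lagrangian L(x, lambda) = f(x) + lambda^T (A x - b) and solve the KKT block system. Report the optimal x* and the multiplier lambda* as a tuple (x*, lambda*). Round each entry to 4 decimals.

Form the Lagrangian:
  L(x, lambda) = (1/2) x^T Q x + c^T x + lambda^T (A x - b)
Stationarity (grad_x L = 0): Q x + c + A^T lambda = 0.
Primal feasibility: A x = b.

This gives the KKT block system:
  [ Q   A^T ] [ x     ]   [-c ]
  [ A    0  ] [ lambda ] = [ b ]

Solving the linear system:
  x*      = (0, -1.25)
  lambda* = (6.25)
  f(x*)   = -3.125

x* = (0, -1.25), lambda* = (6.25)


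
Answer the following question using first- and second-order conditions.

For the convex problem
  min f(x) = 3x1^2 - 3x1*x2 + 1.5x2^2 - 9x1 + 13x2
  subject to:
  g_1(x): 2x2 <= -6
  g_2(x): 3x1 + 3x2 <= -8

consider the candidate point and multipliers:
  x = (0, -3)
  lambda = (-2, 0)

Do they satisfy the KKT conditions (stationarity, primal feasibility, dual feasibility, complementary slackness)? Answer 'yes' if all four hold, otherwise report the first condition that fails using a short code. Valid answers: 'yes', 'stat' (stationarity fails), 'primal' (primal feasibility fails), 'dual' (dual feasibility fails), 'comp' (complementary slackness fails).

Gradient of f: grad f(x) = Q x + c = (0, 4)
Constraint values g_i(x) = a_i^T x - b_i:
  g_1((0, -3)) = 0
  g_2((0, -3)) = -1
Stationarity residual: grad f(x) + sum_i lambda_i a_i = (0, 0)
  -> stationarity OK
Primal feasibility (all g_i <= 0): OK
Dual feasibility (all lambda_i >= 0): FAILS
Complementary slackness (lambda_i * g_i(x) = 0 for all i): OK

Verdict: the first failing condition is dual_feasibility -> dual.

dual


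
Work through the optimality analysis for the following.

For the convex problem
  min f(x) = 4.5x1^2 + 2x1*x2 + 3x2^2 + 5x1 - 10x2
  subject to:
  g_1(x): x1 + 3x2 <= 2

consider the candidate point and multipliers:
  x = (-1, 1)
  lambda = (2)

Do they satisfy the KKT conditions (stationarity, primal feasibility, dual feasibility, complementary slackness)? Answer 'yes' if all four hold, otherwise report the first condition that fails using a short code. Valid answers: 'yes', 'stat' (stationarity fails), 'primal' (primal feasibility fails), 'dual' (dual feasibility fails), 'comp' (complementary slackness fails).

Gradient of f: grad f(x) = Q x + c = (-2, -6)
Constraint values g_i(x) = a_i^T x - b_i:
  g_1((-1, 1)) = 0
Stationarity residual: grad f(x) + sum_i lambda_i a_i = (0, 0)
  -> stationarity OK
Primal feasibility (all g_i <= 0): OK
Dual feasibility (all lambda_i >= 0): OK
Complementary slackness (lambda_i * g_i(x) = 0 for all i): OK

Verdict: yes, KKT holds.

yes


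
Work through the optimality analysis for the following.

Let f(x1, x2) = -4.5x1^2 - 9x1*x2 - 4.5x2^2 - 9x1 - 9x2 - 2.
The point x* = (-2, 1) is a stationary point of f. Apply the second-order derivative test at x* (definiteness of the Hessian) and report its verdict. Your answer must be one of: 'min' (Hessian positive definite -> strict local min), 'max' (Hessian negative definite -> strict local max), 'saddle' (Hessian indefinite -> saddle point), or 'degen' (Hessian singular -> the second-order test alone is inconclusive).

Compute the Hessian H = grad^2 f:
  H = [[-9, -9], [-9, -9]]
Verify stationarity: grad f(x*) = H x* + g = (0, 0).
Eigenvalues of H: -18, 0.
H has a zero eigenvalue (singular; negative semidefinite but not definite), so H is neither positive definite, negative definite, nor indefinite. The second-order test alone is inconclusive -> degen.
(Indeed, f is constant along the null direction of H through x*, so x* is not a strict local extremum.)

degen


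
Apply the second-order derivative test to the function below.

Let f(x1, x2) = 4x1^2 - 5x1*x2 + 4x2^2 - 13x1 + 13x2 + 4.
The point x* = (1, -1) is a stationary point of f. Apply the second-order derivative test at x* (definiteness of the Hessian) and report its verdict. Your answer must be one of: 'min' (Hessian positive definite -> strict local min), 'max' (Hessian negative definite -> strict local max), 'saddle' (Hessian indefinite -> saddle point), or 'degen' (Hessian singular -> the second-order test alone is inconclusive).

Compute the Hessian H = grad^2 f:
  H = [[8, -5], [-5, 8]]
Verify stationarity: grad f(x*) = H x* + g = (0, 0).
Eigenvalues of H: 3, 13.
Both eigenvalues > 0, so H is positive definite -> x* is a strict local min.

min


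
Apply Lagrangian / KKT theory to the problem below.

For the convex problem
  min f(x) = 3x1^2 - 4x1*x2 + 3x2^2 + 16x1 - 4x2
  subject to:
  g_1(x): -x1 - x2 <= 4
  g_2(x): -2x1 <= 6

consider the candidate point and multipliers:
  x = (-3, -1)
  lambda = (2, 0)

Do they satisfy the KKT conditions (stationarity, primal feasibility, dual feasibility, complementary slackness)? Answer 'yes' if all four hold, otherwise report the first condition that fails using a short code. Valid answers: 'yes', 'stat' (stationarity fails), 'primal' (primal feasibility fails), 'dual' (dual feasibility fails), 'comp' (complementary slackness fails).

Gradient of f: grad f(x) = Q x + c = (2, 2)
Constraint values g_i(x) = a_i^T x - b_i:
  g_1((-3, -1)) = 0
  g_2((-3, -1)) = 0
Stationarity residual: grad f(x) + sum_i lambda_i a_i = (0, 0)
  -> stationarity OK
Primal feasibility (all g_i <= 0): OK
Dual feasibility (all lambda_i >= 0): OK
Complementary slackness (lambda_i * g_i(x) = 0 for all i): OK

Verdict: yes, KKT holds.

yes


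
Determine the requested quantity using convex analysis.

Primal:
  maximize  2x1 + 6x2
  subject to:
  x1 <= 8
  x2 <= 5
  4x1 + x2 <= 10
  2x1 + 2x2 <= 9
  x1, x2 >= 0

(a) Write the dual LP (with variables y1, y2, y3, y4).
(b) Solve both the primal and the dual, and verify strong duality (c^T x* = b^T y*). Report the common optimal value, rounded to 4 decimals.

The standard primal-dual pair for 'max c^T x s.t. A x <= b, x >= 0' is:
  Dual:  min b^T y  s.t.  A^T y >= c,  y >= 0.

So the dual LP is:
  minimize  8y1 + 5y2 + 10y3 + 9y4
  subject to:
    y1 + 4y3 + 2y4 >= 2
    y2 + y3 + 2y4 >= 6
    y1, y2, y3, y4 >= 0

Solving the primal: x* = (0, 4.5).
  primal value c^T x* = 27.
Solving the dual: y* = (0, 0, 0, 3).
  dual value b^T y* = 27.
Strong duality: c^T x* = b^T y*. Confirmed.

27


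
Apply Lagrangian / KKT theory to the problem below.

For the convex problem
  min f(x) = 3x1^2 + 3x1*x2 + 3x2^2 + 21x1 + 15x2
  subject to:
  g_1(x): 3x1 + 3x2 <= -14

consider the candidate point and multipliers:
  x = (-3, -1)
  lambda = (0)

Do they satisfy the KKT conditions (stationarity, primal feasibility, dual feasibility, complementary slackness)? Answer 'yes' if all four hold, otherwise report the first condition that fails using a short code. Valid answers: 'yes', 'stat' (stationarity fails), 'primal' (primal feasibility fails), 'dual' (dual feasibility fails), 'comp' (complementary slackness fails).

Gradient of f: grad f(x) = Q x + c = (0, 0)
Constraint values g_i(x) = a_i^T x - b_i:
  g_1((-3, -1)) = 2
Stationarity residual: grad f(x) + sum_i lambda_i a_i = (0, 0)
  -> stationarity OK
Primal feasibility (all g_i <= 0): FAILS
Dual feasibility (all lambda_i >= 0): OK
Complementary slackness (lambda_i * g_i(x) = 0 for all i): OK

Verdict: the first failing condition is primal_feasibility -> primal.

primal


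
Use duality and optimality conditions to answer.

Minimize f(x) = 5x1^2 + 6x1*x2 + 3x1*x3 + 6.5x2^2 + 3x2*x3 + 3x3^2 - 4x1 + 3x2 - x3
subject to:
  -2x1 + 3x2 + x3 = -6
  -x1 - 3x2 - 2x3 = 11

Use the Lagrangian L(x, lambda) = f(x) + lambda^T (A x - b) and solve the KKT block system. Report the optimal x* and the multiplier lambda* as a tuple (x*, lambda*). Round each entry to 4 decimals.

Form the Lagrangian:
  L(x, lambda) = (1/2) x^T Q x + c^T x + lambda^T (A x - b)
Stationarity (grad_x L = 0): Q x + c + A^T lambda = 0.
Primal feasibility: A x = b.

This gives the KKT block system:
  [ Q   A^T ] [ x     ]   [-c ]
  [ A    0  ] [ lambda ] = [ b ]

Solving the linear system:
  x*      = (-0.6626, -1.4376, -3.0123)
  lambda* = (-6.2404, -15.8074)
  f(x*)   = 68.8945

x* = (-0.6626, -1.4376, -3.0123), lambda* = (-6.2404, -15.8074)


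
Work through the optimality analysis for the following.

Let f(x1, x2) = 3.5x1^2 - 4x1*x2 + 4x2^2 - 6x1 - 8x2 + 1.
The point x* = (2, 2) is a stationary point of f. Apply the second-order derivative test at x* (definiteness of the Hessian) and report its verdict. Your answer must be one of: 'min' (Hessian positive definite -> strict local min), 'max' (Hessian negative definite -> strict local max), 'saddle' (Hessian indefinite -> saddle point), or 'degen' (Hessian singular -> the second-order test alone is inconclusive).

Compute the Hessian H = grad^2 f:
  H = [[7, -4], [-4, 8]]
Verify stationarity: grad f(x*) = H x* + g = (0, 0).
Eigenvalues of H: 3.4689, 11.5311.
Both eigenvalues > 0, so H is positive definite -> x* is a strict local min.

min


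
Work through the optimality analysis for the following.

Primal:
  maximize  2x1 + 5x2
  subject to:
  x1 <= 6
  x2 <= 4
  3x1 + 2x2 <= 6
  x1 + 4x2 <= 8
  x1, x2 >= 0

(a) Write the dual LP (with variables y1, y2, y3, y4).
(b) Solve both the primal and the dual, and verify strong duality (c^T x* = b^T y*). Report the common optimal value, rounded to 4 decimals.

The standard primal-dual pair for 'max c^T x s.t. A x <= b, x >= 0' is:
  Dual:  min b^T y  s.t.  A^T y >= c,  y >= 0.

So the dual LP is:
  minimize  6y1 + 4y2 + 6y3 + 8y4
  subject to:
    y1 + 3y3 + y4 >= 2
    y2 + 2y3 + 4y4 >= 5
    y1, y2, y3, y4 >= 0

Solving the primal: x* = (0.8, 1.8).
  primal value c^T x* = 10.6.
Solving the dual: y* = (0, 0, 0.3, 1.1).
  dual value b^T y* = 10.6.
Strong duality: c^T x* = b^T y*. Confirmed.

10.6


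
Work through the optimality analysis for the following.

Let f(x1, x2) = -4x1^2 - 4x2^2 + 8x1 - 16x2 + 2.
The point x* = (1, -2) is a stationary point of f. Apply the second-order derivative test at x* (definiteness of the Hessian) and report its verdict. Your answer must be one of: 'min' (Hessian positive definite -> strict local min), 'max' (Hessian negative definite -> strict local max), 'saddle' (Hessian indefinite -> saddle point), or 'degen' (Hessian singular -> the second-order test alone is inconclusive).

Compute the Hessian H = grad^2 f:
  H = [[-8, 0], [0, -8]]
Verify stationarity: grad f(x*) = H x* + g = (0, 0).
Eigenvalues of H: -8, -8.
Both eigenvalues < 0, so H is negative definite -> x* is a strict local max.

max


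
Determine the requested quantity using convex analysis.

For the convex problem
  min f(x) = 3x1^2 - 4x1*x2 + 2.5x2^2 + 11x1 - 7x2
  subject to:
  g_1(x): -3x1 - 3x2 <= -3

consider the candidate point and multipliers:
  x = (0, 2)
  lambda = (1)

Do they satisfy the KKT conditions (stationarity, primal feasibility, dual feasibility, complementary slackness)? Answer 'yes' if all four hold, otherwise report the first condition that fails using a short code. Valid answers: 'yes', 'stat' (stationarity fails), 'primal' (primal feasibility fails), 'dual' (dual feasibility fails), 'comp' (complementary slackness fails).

Gradient of f: grad f(x) = Q x + c = (3, 3)
Constraint values g_i(x) = a_i^T x - b_i:
  g_1((0, 2)) = -3
Stationarity residual: grad f(x) + sum_i lambda_i a_i = (0, 0)
  -> stationarity OK
Primal feasibility (all g_i <= 0): OK
Dual feasibility (all lambda_i >= 0): OK
Complementary slackness (lambda_i * g_i(x) = 0 for all i): FAILS

Verdict: the first failing condition is complementary_slackness -> comp.

comp


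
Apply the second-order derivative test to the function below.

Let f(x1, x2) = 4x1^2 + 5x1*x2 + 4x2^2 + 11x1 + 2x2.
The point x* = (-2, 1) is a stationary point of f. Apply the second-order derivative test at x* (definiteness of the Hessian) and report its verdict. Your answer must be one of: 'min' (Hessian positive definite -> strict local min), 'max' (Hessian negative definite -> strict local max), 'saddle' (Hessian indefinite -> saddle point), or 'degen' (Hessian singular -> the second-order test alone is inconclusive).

Compute the Hessian H = grad^2 f:
  H = [[8, 5], [5, 8]]
Verify stationarity: grad f(x*) = H x* + g = (0, 0).
Eigenvalues of H: 3, 13.
Both eigenvalues > 0, so H is positive definite -> x* is a strict local min.

min


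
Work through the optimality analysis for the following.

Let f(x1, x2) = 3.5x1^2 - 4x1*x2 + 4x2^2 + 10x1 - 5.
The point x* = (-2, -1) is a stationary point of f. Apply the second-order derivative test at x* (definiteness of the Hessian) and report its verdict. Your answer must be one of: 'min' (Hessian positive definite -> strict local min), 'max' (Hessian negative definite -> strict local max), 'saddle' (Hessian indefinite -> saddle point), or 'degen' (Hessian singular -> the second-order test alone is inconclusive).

Compute the Hessian H = grad^2 f:
  H = [[7, -4], [-4, 8]]
Verify stationarity: grad f(x*) = H x* + g = (0, 0).
Eigenvalues of H: 3.4689, 11.5311.
Both eigenvalues > 0, so H is positive definite -> x* is a strict local min.

min


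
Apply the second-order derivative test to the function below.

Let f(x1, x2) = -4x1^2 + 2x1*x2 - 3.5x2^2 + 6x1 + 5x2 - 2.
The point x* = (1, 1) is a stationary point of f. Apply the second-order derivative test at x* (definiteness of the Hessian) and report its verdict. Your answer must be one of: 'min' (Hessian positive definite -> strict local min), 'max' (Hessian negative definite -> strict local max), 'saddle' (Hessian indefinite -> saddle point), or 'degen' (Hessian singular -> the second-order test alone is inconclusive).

Compute the Hessian H = grad^2 f:
  H = [[-8, 2], [2, -7]]
Verify stationarity: grad f(x*) = H x* + g = (0, 0).
Eigenvalues of H: -9.5616, -5.4384.
Both eigenvalues < 0, so H is negative definite -> x* is a strict local max.

max


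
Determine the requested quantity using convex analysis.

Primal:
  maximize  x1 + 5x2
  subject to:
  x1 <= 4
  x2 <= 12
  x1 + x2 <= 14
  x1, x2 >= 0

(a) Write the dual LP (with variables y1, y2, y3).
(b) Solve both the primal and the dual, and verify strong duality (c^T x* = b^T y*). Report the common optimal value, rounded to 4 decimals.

The standard primal-dual pair for 'max c^T x s.t. A x <= b, x >= 0' is:
  Dual:  min b^T y  s.t.  A^T y >= c,  y >= 0.

So the dual LP is:
  minimize  4y1 + 12y2 + 14y3
  subject to:
    y1 + y3 >= 1
    y2 + y3 >= 5
    y1, y2, y3 >= 0

Solving the primal: x* = (2, 12).
  primal value c^T x* = 62.
Solving the dual: y* = (0, 4, 1).
  dual value b^T y* = 62.
Strong duality: c^T x* = b^T y*. Confirmed.

62


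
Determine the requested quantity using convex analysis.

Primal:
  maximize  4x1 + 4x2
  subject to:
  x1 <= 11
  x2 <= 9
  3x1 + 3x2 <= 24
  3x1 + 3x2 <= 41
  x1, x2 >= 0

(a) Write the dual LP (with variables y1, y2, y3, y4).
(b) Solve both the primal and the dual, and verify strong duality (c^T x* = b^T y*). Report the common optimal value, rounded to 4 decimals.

The standard primal-dual pair for 'max c^T x s.t. A x <= b, x >= 0' is:
  Dual:  min b^T y  s.t.  A^T y >= c,  y >= 0.

So the dual LP is:
  minimize  11y1 + 9y2 + 24y3 + 41y4
  subject to:
    y1 + 3y3 + 3y4 >= 4
    y2 + 3y3 + 3y4 >= 4
    y1, y2, y3, y4 >= 0

Solving the primal: x* = (8, 0).
  primal value c^T x* = 32.
Solving the dual: y* = (0, 0, 1.3333, 0).
  dual value b^T y* = 32.
Strong duality: c^T x* = b^T y*. Confirmed.

32


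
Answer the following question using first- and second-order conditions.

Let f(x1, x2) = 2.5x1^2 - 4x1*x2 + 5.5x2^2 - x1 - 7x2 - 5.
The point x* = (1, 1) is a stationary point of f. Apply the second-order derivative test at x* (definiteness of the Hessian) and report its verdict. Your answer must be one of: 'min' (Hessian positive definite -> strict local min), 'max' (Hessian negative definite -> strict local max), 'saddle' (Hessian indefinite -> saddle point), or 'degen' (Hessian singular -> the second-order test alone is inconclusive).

Compute the Hessian H = grad^2 f:
  H = [[5, -4], [-4, 11]]
Verify stationarity: grad f(x*) = H x* + g = (0, 0).
Eigenvalues of H: 3, 13.
Both eigenvalues > 0, so H is positive definite -> x* is a strict local min.

min


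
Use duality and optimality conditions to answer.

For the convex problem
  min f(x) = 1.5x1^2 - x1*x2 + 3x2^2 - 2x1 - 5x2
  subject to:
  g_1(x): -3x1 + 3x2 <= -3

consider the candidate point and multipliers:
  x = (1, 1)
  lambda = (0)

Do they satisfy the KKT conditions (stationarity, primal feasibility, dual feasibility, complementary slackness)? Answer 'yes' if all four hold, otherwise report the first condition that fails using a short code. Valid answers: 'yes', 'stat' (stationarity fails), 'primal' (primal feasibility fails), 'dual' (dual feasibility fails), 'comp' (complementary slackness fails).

Gradient of f: grad f(x) = Q x + c = (0, 0)
Constraint values g_i(x) = a_i^T x - b_i:
  g_1((1, 1)) = 3
Stationarity residual: grad f(x) + sum_i lambda_i a_i = (0, 0)
  -> stationarity OK
Primal feasibility (all g_i <= 0): FAILS
Dual feasibility (all lambda_i >= 0): OK
Complementary slackness (lambda_i * g_i(x) = 0 for all i): OK

Verdict: the first failing condition is primal_feasibility -> primal.

primal


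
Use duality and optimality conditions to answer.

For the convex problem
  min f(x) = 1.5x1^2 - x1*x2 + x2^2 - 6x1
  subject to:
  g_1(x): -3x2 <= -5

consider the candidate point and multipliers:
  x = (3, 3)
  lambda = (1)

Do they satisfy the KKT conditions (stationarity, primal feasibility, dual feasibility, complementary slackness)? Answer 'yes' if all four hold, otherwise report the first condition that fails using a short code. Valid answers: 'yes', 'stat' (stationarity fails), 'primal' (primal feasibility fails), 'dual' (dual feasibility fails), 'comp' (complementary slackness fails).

Gradient of f: grad f(x) = Q x + c = (0, 3)
Constraint values g_i(x) = a_i^T x - b_i:
  g_1((3, 3)) = -4
Stationarity residual: grad f(x) + sum_i lambda_i a_i = (0, 0)
  -> stationarity OK
Primal feasibility (all g_i <= 0): OK
Dual feasibility (all lambda_i >= 0): OK
Complementary slackness (lambda_i * g_i(x) = 0 for all i): FAILS

Verdict: the first failing condition is complementary_slackness -> comp.

comp


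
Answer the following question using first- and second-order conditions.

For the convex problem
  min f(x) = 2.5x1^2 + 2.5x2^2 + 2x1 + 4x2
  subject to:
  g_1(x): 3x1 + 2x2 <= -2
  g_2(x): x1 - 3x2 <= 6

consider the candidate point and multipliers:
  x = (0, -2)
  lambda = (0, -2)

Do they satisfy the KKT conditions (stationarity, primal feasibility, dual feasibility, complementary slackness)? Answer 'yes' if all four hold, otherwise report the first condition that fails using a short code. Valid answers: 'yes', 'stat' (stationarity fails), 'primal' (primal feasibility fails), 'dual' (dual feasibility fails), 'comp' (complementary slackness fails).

Gradient of f: grad f(x) = Q x + c = (2, -6)
Constraint values g_i(x) = a_i^T x - b_i:
  g_1((0, -2)) = -2
  g_2((0, -2)) = 0
Stationarity residual: grad f(x) + sum_i lambda_i a_i = (0, 0)
  -> stationarity OK
Primal feasibility (all g_i <= 0): OK
Dual feasibility (all lambda_i >= 0): FAILS
Complementary slackness (lambda_i * g_i(x) = 0 for all i): OK

Verdict: the first failing condition is dual_feasibility -> dual.

dual


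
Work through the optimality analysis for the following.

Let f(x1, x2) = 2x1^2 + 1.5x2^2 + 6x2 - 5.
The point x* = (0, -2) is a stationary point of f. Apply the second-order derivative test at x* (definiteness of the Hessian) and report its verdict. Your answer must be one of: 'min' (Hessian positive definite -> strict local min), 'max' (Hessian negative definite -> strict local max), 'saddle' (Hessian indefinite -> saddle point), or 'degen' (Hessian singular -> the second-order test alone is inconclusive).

Compute the Hessian H = grad^2 f:
  H = [[4, 0], [0, 3]]
Verify stationarity: grad f(x*) = H x* + g = (0, 0).
Eigenvalues of H: 3, 4.
Both eigenvalues > 0, so H is positive definite -> x* is a strict local min.

min


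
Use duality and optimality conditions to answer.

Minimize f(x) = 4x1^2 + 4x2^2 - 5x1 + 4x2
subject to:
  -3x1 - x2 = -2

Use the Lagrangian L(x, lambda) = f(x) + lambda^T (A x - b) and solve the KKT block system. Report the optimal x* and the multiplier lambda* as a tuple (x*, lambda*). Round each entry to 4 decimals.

Form the Lagrangian:
  L(x, lambda) = (1/2) x^T Q x + c^T x + lambda^T (A x - b)
Stationarity (grad_x L = 0): Q x + c + A^T lambda = 0.
Primal feasibility: A x = b.

This gives the KKT block system:
  [ Q   A^T ] [ x     ]   [-c ]
  [ A    0  ] [ lambda ] = [ b ]

Solving the linear system:
  x*      = (0.8125, -0.4375)
  lambda* = (0.5)
  f(x*)   = -2.4062

x* = (0.8125, -0.4375), lambda* = (0.5)


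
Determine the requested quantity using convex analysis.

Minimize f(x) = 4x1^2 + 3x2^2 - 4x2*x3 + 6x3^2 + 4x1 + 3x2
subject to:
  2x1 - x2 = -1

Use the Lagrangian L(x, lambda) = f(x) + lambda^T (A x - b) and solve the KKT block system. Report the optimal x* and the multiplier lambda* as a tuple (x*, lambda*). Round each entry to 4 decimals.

Form the Lagrangian:
  L(x, lambda) = (1/2) x^T Q x + c^T x + lambda^T (A x - b)
Stationarity (grad_x L = 0): Q x + c + A^T lambda = 0.
Primal feasibility: A x = b.

This gives the KKT block system:
  [ Q   A^T ] [ x     ]   [-c ]
  [ A    0  ] [ lambda ] = [ b ]

Solving the linear system:
  x*      = (-0.725, -0.45, -0.15)
  lambda* = (0.9)
  f(x*)   = -1.675

x* = (-0.725, -0.45, -0.15), lambda* = (0.9)


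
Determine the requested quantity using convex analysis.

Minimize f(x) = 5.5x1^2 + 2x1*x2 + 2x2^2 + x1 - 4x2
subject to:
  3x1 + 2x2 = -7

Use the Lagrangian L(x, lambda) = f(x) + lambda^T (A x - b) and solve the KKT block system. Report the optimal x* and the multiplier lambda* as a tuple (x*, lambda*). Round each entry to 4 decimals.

Form the Lagrangian:
  L(x, lambda) = (1/2) x^T Q x + c^T x + lambda^T (A x - b)
Stationarity (grad_x L = 0): Q x + c + A^T lambda = 0.
Primal feasibility: A x = b.

This gives the KKT block system:
  [ Q   A^T ] [ x     ]   [-c ]
  [ A    0  ] [ lambda ] = [ b ]

Solving the linear system:
  x*      = (-1.5, -1.25)
  lambda* = (6)
  f(x*)   = 22.75

x* = (-1.5, -1.25), lambda* = (6)


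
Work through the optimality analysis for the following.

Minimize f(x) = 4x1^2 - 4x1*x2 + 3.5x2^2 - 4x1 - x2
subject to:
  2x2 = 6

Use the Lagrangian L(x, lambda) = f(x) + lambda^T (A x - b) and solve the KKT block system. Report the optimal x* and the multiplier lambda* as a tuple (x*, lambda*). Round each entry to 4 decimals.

Form the Lagrangian:
  L(x, lambda) = (1/2) x^T Q x + c^T x + lambda^T (A x - b)
Stationarity (grad_x L = 0): Q x + c + A^T lambda = 0.
Primal feasibility: A x = b.

This gives the KKT block system:
  [ Q   A^T ] [ x     ]   [-c ]
  [ A    0  ] [ lambda ] = [ b ]

Solving the linear system:
  x*      = (2, 3)
  lambda* = (-6)
  f(x*)   = 12.5

x* = (2, 3), lambda* = (-6)


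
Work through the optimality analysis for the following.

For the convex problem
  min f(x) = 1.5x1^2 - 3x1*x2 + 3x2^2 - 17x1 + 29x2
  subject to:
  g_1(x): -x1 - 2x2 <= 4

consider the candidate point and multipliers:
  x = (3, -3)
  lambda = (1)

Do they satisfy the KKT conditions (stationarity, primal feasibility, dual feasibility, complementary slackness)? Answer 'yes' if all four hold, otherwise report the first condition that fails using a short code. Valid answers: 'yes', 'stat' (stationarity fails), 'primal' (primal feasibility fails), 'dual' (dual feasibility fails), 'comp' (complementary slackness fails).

Gradient of f: grad f(x) = Q x + c = (1, 2)
Constraint values g_i(x) = a_i^T x - b_i:
  g_1((3, -3)) = -1
Stationarity residual: grad f(x) + sum_i lambda_i a_i = (0, 0)
  -> stationarity OK
Primal feasibility (all g_i <= 0): OK
Dual feasibility (all lambda_i >= 0): OK
Complementary slackness (lambda_i * g_i(x) = 0 for all i): FAILS

Verdict: the first failing condition is complementary_slackness -> comp.

comp
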